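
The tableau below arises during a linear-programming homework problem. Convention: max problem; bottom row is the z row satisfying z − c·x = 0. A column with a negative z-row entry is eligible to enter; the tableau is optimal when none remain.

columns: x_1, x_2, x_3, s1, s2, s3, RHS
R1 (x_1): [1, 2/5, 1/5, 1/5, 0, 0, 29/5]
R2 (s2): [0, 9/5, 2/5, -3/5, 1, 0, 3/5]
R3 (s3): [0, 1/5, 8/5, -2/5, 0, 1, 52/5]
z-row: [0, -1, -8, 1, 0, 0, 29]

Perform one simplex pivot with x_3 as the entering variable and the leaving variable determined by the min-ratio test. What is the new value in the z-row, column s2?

20

Ratio test on column x_3 — row 1: (29/5)/(1/5) = 29; row 2: (3/5)/(2/5) = 3/2; row 3: (52/5)/(8/5) = 13/2. Minimum is 3/2 at row 2 (s2 leaves); pivot element 2/5.
Divide row 2 by 2/5; eliminate column x_3 from the other rows.
z-row update in column s2: 0 − (-8)·(5/2) = 20.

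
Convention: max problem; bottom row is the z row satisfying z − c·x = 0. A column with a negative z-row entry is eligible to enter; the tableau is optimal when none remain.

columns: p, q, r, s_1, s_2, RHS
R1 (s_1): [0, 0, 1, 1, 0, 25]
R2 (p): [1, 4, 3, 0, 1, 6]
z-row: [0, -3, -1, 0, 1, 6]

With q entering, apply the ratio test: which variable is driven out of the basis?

p

Column q entries and ratios — s_1: 0 ≤ 0, skip; p: 6/4 = 3/2.
Smallest ratio is 3/2 in the row of p, so p leaves.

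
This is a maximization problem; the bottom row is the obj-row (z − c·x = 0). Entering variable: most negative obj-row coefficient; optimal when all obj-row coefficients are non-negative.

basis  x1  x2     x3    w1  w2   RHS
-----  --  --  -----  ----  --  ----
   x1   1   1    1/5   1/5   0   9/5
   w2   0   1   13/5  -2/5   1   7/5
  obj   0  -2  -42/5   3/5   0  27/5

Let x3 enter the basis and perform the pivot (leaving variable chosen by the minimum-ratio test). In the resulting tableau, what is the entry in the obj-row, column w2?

Ratio test on column x3 — row 1: (9/5)/(1/5) = 9; row 2: (7/5)/(13/5) = 7/13. Minimum is 7/13 at row 2 (w2 leaves); pivot element 13/5.
Divide row 2 by 13/5; eliminate column x3 from the other rows.
obj-row update in column w2: 0 − (-42/5)·(5/13) = 42/13.

42/13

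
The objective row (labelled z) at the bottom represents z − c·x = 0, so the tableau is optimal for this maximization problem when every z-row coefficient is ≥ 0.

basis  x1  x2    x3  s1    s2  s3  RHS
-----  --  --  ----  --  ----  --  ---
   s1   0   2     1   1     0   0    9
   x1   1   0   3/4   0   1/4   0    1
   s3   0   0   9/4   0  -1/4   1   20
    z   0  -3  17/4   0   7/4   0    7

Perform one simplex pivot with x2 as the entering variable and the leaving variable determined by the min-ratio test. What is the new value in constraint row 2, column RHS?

Ratio test on column x2 — row 1: 9/2 = 9/2; row 2: entry 0 ≤ 0; row 3: entry 0 ≤ 0. Minimum is 9/2 at row 1 (s1 leaves); pivot element 2.
Divide row 1 by 2; eliminate column x2 from the other rows.
Row 2 update in column RHS: 1 − 0·(9/2) = 1.

1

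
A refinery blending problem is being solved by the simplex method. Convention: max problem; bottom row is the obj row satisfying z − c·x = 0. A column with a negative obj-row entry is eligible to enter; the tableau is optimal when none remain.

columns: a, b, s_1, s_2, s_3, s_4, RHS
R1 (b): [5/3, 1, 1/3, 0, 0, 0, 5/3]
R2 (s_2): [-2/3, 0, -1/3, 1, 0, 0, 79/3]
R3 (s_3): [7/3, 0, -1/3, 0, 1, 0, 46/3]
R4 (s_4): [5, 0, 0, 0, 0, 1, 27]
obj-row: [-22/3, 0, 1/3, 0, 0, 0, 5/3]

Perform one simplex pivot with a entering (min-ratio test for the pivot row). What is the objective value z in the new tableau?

9

Ratio test on column a — row 1: (5/3)/(5/3) = 1; row 2: entry -2/3 ≤ 0; row 3: (46/3)/(7/3) = 46/7; row 4: 27/5 = 27/5. Minimum is 1 at row 1 (b leaves); pivot element 5/3.
Pivot on row 1; the obj-row RHS becomes 5/3 − (-22/3)·1 = 9.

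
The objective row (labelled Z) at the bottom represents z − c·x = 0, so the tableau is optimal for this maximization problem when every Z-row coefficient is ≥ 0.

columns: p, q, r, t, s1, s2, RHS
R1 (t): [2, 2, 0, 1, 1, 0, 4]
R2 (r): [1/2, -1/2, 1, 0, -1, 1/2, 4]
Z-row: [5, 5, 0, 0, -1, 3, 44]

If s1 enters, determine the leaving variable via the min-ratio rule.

Column s1 entries and ratios — t: 4/1 = 4; r: -1 ≤ 0, skip.
Smallest ratio is 4 in the row of t, so t leaves.

t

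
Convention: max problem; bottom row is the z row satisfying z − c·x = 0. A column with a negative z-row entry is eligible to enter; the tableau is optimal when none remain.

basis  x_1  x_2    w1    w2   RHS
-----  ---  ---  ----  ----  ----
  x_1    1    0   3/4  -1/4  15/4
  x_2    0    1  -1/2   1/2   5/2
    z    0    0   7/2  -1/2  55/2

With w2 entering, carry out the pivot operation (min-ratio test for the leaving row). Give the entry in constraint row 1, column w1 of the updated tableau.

Ratio test on column w2 — row 1: entry -1/4 ≤ 0; row 2: (5/2)/(1/2) = 5. Minimum is 5 at row 2 (x_2 leaves); pivot element 1/2.
Divide row 2 by 1/2; eliminate column w2 from the other rows.
Row 1 update in column w1: 3/4 − (-1/4)·(-1) = 1/2.

1/2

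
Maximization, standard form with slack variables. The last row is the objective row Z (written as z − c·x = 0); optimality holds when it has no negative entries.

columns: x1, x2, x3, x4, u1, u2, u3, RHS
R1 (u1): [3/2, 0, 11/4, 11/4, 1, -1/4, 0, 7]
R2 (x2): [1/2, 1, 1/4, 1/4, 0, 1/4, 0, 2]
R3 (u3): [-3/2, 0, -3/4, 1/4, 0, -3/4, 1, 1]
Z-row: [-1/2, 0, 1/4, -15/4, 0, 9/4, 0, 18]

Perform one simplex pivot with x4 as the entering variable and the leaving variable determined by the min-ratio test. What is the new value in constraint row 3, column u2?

-8/11

Ratio test on column x4 — row 1: 7/(11/4) = 28/11; row 2: 2/(1/4) = 8; row 3: 1/(1/4) = 4. Minimum is 28/11 at row 1 (u1 leaves); pivot element 11/4.
Divide row 1 by 11/4; eliminate column x4 from the other rows.
Row 3 update in column u2: -3/4 − (1/4)·(-1/11) = -8/11.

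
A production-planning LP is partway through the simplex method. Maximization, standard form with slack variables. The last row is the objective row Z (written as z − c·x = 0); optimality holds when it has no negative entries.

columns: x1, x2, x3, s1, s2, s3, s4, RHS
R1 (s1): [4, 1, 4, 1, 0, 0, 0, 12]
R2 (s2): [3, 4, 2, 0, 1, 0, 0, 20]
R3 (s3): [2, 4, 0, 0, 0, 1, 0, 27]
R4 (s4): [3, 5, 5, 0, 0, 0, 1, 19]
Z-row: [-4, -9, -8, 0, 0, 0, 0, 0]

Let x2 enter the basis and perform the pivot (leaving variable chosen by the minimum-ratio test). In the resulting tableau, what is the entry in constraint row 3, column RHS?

59/5

Ratio test on column x2 — row 1: 12/1 = 12; row 2: 20/4 = 5; row 3: 27/4 = 27/4; row 4: 19/5 = 19/5. Minimum is 19/5 at row 4 (s4 leaves); pivot element 5.
Divide row 4 by 5; eliminate column x2 from the other rows.
Row 3 update in column RHS: 27 − 4·(19/5) = 59/5.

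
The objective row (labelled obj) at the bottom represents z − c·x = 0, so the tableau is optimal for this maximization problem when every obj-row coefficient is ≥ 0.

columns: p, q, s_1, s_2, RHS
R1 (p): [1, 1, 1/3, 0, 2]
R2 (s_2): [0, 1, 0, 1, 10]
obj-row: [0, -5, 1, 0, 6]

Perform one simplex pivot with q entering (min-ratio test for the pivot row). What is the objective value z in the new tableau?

16

Ratio test on column q — row 1: 2/1 = 2; row 2: 10/1 = 10. Minimum is 2 at row 1 (p leaves); pivot element 1.
Pivot on row 1; the obj-row RHS becomes 6 − (-5)·2 = 16.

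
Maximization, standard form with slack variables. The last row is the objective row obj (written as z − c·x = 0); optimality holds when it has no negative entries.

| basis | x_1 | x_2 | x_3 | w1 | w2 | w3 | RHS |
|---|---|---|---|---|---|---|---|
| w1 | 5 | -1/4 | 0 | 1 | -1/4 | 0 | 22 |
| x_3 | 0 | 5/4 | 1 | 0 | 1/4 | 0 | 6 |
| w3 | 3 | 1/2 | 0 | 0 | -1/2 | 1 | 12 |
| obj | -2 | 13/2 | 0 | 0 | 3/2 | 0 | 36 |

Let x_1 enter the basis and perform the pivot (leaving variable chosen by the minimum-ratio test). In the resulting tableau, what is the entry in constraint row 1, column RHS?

Ratio test on column x_1 — row 1: 22/5 = 22/5; row 2: entry 0 ≤ 0; row 3: 12/3 = 4. Minimum is 4 at row 3 (w3 leaves); pivot element 3.
Divide row 3 by 3; eliminate column x_1 from the other rows.
Row 1 update in column RHS: 22 − 5·4 = 2.

2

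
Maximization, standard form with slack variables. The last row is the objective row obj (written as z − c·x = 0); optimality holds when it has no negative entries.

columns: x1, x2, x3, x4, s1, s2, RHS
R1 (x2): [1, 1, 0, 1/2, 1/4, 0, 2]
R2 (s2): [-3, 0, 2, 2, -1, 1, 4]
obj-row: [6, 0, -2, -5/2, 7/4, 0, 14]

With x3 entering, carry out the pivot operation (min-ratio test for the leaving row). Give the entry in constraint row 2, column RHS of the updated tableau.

2

Ratio test on column x3 — row 1: entry 0 ≤ 0; row 2: 4/2 = 2. Minimum is 2 at row 2 (s2 leaves); pivot element 2.
Divide row 2 by 2; eliminate column x3 from the other rows.
In the new row 2, the RHS entry is the old entry divided by the pivot: 4/2 = 2.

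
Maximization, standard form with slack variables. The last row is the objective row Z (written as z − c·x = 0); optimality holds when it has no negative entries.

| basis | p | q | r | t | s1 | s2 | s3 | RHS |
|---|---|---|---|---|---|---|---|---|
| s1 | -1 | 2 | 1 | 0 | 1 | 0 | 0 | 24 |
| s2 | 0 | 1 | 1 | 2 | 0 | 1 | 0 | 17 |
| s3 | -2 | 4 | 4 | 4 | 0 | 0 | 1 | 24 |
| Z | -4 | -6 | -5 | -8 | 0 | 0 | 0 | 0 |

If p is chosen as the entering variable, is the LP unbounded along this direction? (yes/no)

yes

Every constraint-row entry in column p is ≤ 0, so increasing p is unbounded.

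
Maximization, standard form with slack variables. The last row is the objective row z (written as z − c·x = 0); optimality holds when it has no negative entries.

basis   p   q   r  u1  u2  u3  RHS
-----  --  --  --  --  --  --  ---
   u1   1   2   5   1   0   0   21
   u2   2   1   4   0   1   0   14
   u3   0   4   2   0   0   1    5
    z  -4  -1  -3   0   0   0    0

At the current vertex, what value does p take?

p is not in the basis, so in the current basic feasible solution p = 0.

0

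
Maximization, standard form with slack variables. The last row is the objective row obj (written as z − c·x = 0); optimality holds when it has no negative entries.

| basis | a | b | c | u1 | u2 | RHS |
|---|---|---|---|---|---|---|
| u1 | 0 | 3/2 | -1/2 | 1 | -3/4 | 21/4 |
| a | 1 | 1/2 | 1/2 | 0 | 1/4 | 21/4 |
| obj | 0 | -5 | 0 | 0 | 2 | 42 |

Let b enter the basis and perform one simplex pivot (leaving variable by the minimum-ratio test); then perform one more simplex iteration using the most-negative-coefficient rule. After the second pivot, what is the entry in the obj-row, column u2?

Ratio test on column b — row 1: (21/4)/(3/2) = 7/2; row 2: (21/4)/(1/2) = 21/2. Minimum is 7/2 at row 1 (u1 leaves); pivot element 3/2.
Divide row 1 by 3/2; eliminate column b from the other rows.
Second iteration: most negative obj-row entry is -5/3 in column c, so c enters.
Ratio test on column c — row 1: entry -1/3 ≤ 0; row 2: (7/2)/(2/3) = 21/4. Minimum is 21/4 at row 2 (a leaves); pivot element 2/3.
Divide row 2 by 2/3; eliminate column c from the other rows.
After both pivots, the entry at the obj-row, column u2 is 3/4.

3/4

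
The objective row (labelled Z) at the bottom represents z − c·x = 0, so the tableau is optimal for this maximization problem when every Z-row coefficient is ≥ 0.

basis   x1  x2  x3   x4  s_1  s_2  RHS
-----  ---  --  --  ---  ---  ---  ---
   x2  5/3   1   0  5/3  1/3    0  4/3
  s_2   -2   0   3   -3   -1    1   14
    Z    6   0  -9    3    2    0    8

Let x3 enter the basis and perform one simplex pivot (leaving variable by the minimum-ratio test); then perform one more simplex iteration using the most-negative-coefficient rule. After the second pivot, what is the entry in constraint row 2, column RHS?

82/15

Ratio test on column x3 — row 1: entry 0 ≤ 0; row 2: 14/3 = 14/3. Minimum is 14/3 at row 2 (s_2 leaves); pivot element 3.
Divide row 2 by 3; eliminate column x3 from the other rows.
Second iteration: most negative Z-row entry is -6 in column x4, so x4 enters.
Ratio test on column x4 — row 1: (4/3)/(5/3) = 4/5; row 2: entry -1 ≤ 0. Minimum is 4/5 at row 1 (x2 leaves); pivot element 5/3.
Divide row 1 by 5/3; eliminate column x4 from the other rows.
After both pivots, the entry at constraint row 2, column RHS is 82/15.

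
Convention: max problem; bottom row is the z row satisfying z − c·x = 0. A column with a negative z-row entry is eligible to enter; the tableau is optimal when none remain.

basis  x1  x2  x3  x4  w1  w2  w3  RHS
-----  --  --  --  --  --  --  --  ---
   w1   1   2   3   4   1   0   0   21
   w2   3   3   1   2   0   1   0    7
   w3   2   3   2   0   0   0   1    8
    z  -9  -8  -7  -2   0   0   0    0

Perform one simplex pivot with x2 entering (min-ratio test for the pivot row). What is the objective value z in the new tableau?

56/3

Ratio test on column x2 — row 1: 21/2 = 21/2; row 2: 7/3 = 7/3; row 3: 8/3 = 8/3. Minimum is 7/3 at row 2 (w2 leaves); pivot element 3.
Pivot on row 2; the z-row RHS becomes 0 − (-8)·(7/3) = 56/3.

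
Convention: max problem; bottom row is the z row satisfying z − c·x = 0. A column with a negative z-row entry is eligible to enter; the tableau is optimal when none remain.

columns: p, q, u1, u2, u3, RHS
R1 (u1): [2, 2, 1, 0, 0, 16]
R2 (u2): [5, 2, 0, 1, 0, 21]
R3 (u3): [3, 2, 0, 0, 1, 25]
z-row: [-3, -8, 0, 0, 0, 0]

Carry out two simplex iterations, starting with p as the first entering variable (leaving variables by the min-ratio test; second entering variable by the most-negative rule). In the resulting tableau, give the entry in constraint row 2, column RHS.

5/3

Ratio test on column p — row 1: 16/2 = 8; row 2: 21/5 = 21/5; row 3: 25/3 = 25/3. Minimum is 21/5 at row 2 (u2 leaves); pivot element 5.
Divide row 2 by 5; eliminate column p from the other rows.
Second iteration: most negative z-row entry is -34/5 in column q, so q enters.
Ratio test on column q — row 1: (38/5)/(6/5) = 19/3; row 2: (21/5)/(2/5) = 21/2; row 3: (62/5)/(4/5) = 31/2. Minimum is 19/3 at row 1 (u1 leaves); pivot element 6/5.
Divide row 1 by 6/5; eliminate column q from the other rows.
After both pivots, the entry at constraint row 2, column RHS is 5/3.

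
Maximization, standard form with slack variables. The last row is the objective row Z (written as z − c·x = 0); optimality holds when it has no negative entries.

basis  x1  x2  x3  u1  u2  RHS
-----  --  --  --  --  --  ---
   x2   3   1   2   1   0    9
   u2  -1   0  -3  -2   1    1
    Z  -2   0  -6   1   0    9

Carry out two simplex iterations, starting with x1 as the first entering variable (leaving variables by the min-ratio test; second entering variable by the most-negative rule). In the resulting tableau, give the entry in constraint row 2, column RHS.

Ratio test on column x1 — row 1: 9/3 = 3; row 2: entry -1 ≤ 0. Minimum is 3 at row 1 (x2 leaves); pivot element 3.
Divide row 1 by 3; eliminate column x1 from the other rows.
Second iteration: most negative Z-row entry is -14/3 in column x3, so x3 enters.
Ratio test on column x3 — row 1: 3/(2/3) = 9/2; row 2: entry -7/3 ≤ 0. Minimum is 9/2 at row 1 (x1 leaves); pivot element 2/3.
Divide row 1 by 2/3; eliminate column x3 from the other rows.
After both pivots, the entry at constraint row 2, column RHS is 29/2.

29/2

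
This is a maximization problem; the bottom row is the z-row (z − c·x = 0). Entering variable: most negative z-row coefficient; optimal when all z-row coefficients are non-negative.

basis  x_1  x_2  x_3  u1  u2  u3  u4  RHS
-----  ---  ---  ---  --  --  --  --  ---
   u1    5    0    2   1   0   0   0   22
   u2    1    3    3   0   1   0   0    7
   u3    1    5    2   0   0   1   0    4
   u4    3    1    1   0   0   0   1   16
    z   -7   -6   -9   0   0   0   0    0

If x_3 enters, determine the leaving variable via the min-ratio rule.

Column x_3 entries and ratios — u1: 22/2 = 11; u2: 7/3 = 7/3; u3: 4/2 = 2; u4: 16/1 = 16.
Smallest ratio is 2 in the row of u3, so u3 leaves.

u3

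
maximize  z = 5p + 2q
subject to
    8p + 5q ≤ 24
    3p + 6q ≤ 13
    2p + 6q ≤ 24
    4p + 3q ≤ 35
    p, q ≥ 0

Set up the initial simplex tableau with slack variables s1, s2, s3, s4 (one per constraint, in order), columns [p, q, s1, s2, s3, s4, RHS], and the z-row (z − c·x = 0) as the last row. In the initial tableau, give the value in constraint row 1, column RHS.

The RHS of constraint 1 is b_1 = 24.

24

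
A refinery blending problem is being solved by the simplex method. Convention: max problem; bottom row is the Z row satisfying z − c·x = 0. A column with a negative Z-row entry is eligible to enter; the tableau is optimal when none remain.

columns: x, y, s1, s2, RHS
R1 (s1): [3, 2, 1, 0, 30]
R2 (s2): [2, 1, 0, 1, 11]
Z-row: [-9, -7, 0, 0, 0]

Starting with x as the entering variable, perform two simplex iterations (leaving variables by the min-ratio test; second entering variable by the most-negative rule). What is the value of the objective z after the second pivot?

77

Ratio test on column x — row 1: 30/3 = 10; row 2: 11/2 = 11/2. Minimum is 11/2 at row 2 (s2 leaves); pivot element 2.
Pivot on row 2; the Z-row RHS becomes 0 − (-9)·(11/2) = 99/2.
Next entering variable (most negative Z-row entry -5/2): y.
Ratio test on column y — row 1: (27/2)/(1/2) = 27; row 2: (11/2)/(1/2) = 11. Minimum is 11 at row 2 (x leaves); pivot element 1/2.
After the second pivot the Z-row RHS is 99/2 − (-5/2)·11 = 77.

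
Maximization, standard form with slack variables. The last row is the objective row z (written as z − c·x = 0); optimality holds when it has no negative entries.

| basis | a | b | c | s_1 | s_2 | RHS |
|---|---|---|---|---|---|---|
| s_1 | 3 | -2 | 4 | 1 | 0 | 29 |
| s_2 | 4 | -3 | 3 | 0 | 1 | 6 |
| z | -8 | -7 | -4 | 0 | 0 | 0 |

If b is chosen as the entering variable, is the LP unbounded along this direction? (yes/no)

Every constraint-row entry in column b is ≤ 0, so increasing b is unbounded.

yes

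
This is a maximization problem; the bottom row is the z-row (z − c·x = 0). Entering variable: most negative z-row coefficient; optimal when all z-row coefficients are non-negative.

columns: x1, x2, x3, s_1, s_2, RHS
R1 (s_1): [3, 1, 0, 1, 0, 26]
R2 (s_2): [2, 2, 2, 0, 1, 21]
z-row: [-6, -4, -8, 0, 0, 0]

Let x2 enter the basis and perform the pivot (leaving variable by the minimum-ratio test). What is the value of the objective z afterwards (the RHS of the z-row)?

42

Ratio test on column x2 — row 1: 26/1 = 26; row 2: 21/2 = 21/2. Minimum is 21/2 at row 2 (s_2 leaves); pivot element 2.
Pivot on row 2; the z-row RHS becomes 0 − (-4)·(21/2) = 42.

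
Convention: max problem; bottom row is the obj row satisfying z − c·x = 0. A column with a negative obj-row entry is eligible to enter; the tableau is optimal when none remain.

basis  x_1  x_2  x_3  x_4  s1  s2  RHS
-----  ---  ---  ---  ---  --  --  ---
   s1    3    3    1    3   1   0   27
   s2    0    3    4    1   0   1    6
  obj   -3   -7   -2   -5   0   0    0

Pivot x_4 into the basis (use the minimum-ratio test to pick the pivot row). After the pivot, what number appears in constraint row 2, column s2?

1

Ratio test on column x_4 — row 1: 27/3 = 9; row 2: 6/1 = 6. Minimum is 6 at row 2 (s2 leaves); pivot element 1.
Divide row 2 by 1; eliminate column x_4 from the other rows.
In the new row 2, the s2 entry is the old entry divided by the pivot: 1/1 = 1.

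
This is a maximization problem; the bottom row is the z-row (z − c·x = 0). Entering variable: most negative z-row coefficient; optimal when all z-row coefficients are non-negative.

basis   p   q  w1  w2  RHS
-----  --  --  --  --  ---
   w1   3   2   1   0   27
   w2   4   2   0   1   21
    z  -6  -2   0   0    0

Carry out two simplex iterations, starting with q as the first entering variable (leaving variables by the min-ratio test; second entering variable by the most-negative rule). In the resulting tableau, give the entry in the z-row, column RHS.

63/2

Ratio test on column q — row 1: 27/2 = 27/2; row 2: 21/2 = 21/2. Minimum is 21/2 at row 2 (w2 leaves); pivot element 2.
Divide row 2 by 2; eliminate column q from the other rows.
Second iteration: most negative z-row entry is -2 in column p, so p enters.
Ratio test on column p — row 1: entry -1 ≤ 0; row 2: (21/2)/2 = 21/4. Minimum is 21/4 at row 2 (q leaves); pivot element 2.
Divide row 2 by 2; eliminate column p from the other rows.
After both pivots, the entry at the z-row, column RHS is 63/2.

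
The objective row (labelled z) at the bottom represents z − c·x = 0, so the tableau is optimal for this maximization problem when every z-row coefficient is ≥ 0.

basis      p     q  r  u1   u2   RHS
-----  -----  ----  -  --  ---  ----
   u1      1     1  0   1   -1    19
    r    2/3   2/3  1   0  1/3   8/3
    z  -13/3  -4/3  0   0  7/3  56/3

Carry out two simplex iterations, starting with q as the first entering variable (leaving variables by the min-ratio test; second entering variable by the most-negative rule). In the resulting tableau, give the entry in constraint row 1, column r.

Ratio test on column q — row 1: 19/1 = 19; row 2: (8/3)/(2/3) = 4. Minimum is 4 at row 2 (r leaves); pivot element 2/3.
Divide row 2 by 2/3; eliminate column q from the other rows.
Second iteration: most negative z-row entry is -3 in column p, so p enters.
Ratio test on column p — row 1: entry 0 ≤ 0; row 2: 4/1 = 4. Minimum is 4 at row 2 (q leaves); pivot element 1.
Divide row 2 by 1; eliminate column p from the other rows.
After both pivots, the entry at constraint row 1, column r is -3/2.

-3/2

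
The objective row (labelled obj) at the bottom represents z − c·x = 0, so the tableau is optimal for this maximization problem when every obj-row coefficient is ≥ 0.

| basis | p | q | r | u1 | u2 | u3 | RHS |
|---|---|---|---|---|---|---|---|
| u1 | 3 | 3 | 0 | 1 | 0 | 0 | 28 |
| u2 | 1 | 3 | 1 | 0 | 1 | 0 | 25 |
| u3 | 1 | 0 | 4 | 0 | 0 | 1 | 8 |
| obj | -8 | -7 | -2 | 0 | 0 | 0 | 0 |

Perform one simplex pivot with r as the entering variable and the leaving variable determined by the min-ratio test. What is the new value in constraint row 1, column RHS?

28

Ratio test on column r — row 1: entry 0 ≤ 0; row 2: 25/1 = 25; row 3: 8/4 = 2. Minimum is 2 at row 3 (u3 leaves); pivot element 4.
Divide row 3 by 4; eliminate column r from the other rows.
Row 1 update in column RHS: 28 − 0·2 = 28.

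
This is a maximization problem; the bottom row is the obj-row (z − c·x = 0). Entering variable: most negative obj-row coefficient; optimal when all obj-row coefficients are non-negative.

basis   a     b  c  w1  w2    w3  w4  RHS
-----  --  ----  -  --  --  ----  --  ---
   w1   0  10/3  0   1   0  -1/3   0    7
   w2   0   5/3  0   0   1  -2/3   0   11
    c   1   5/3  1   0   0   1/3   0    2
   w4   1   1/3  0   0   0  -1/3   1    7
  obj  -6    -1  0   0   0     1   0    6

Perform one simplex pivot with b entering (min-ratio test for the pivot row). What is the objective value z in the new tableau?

36/5

Ratio test on column b — row 1: 7/(10/3) = 21/10; row 2: 11/(5/3) = 33/5; row 3: 2/(5/3) = 6/5; row 4: 7/(1/3) = 21. Minimum is 6/5 at row 3 (c leaves); pivot element 5/3.
Pivot on row 3; the obj-row RHS becomes 6 − (-1)·(6/5) = 36/5.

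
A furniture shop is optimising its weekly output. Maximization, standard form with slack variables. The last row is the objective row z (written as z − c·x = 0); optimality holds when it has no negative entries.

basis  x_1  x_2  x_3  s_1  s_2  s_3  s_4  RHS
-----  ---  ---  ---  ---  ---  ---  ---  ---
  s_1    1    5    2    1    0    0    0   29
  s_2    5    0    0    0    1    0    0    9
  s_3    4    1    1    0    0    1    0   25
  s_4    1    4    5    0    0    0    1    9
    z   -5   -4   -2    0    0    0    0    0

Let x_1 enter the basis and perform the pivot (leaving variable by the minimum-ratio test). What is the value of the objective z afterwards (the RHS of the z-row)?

Ratio test on column x_1 — row 1: 29/1 = 29; row 2: 9/5 = 9/5; row 3: 25/4 = 25/4; row 4: 9/1 = 9. Minimum is 9/5 at row 2 (s_2 leaves); pivot element 5.
Pivot on row 2; the z-row RHS becomes 0 − (-5)·(9/5) = 9.

9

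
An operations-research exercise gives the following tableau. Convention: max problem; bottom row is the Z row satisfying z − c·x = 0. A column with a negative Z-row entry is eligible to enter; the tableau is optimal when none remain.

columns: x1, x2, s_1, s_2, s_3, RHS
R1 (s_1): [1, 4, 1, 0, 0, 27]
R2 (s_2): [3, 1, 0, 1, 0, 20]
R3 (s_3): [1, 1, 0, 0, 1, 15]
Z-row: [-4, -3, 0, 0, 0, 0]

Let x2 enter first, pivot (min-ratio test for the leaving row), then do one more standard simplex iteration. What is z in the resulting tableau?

Ratio test on column x2 — row 1: 27/4 = 27/4; row 2: 20/1 = 20; row 3: 15/1 = 15. Minimum is 27/4 at row 1 (s_1 leaves); pivot element 4.
Pivot on row 1; the Z-row RHS becomes 0 − (-3)·(27/4) = 81/4.
Next entering variable (most negative Z-row entry -13/4): x1.
Ratio test on column x1 — row 1: (27/4)/(1/4) = 27; row 2: (53/4)/(11/4) = 53/11; row 3: (33/4)/(3/4) = 11. Minimum is 53/11 at row 2 (s_2 leaves); pivot element 11/4.
After the second pivot the Z-row RHS is 81/4 − (-13/4)·(53/11) = 395/11.

395/11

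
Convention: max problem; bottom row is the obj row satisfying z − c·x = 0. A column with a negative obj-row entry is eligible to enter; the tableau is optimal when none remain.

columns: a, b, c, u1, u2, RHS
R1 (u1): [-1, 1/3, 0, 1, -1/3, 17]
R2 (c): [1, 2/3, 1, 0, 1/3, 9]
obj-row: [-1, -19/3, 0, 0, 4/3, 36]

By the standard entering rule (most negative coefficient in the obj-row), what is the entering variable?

Negative obj-row entries: a: -1, b: -19/3.
The most negative is -19/3 in column b, so b enters.

b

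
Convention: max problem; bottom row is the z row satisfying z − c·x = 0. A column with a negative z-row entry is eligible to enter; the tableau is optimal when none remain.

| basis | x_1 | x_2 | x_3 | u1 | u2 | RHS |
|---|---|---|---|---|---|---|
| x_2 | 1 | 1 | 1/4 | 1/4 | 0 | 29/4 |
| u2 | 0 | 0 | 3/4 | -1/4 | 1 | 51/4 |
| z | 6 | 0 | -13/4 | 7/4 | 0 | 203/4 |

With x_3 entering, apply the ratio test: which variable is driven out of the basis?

u2

Column x_3 entries and ratios — x_2: (29/4)/(1/4) = 29; u2: (51/4)/(3/4) = 17.
Smallest ratio is 17 in the row of u2, so u2 leaves.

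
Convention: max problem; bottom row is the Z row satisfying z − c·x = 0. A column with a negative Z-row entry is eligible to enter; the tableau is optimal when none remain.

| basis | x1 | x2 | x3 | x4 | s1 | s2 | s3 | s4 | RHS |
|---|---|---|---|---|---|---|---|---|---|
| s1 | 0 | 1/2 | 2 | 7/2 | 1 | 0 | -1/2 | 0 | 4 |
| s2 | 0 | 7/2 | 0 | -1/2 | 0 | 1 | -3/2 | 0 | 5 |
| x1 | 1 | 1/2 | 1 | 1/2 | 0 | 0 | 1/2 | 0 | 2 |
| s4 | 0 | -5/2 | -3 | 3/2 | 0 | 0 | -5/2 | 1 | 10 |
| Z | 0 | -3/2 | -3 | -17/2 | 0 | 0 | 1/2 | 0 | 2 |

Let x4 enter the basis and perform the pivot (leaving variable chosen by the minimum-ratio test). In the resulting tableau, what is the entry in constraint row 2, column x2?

25/7

Ratio test on column x4 — row 1: 4/(7/2) = 8/7; row 2: entry -1/2 ≤ 0; row 3: 2/(1/2) = 4; row 4: 10/(3/2) = 20/3. Minimum is 8/7 at row 1 (s1 leaves); pivot element 7/2.
Divide row 1 by 7/2; eliminate column x4 from the other rows.
Row 2 update in column x2: 7/2 − (-1/2)·(1/7) = 25/7.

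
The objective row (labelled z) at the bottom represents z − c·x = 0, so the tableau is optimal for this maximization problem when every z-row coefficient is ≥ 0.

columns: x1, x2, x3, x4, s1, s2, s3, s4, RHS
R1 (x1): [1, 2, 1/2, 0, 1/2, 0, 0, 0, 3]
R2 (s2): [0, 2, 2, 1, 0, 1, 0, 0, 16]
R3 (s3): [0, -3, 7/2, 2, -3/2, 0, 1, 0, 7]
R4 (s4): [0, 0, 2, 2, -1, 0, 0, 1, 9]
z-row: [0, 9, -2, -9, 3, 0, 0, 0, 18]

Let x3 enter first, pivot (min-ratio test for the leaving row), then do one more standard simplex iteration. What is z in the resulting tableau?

99/2

Ratio test on column x3 — row 1: 3/(1/2) = 6; row 2: 16/2 = 8; row 3: 7/(7/2) = 2; row 4: 9/2 = 9/2. Minimum is 2 at row 3 (s3 leaves); pivot element 7/2.
Pivot on row 3; the z-row RHS becomes 18 − (-2)·2 = 22.
Next entering variable (most negative z-row entry -55/7): x4.
Ratio test on column x4 — row 1: entry -2/7 ≤ 0; row 2: entry -1/7 ≤ 0; row 3: 2/(4/7) = 7/2; row 4: 5/(6/7) = 35/6. Minimum is 7/2 at row 3 (x3 leaves); pivot element 4/7.
After the second pivot the z-row RHS is 22 − (-55/7)·(7/2) = 99/2.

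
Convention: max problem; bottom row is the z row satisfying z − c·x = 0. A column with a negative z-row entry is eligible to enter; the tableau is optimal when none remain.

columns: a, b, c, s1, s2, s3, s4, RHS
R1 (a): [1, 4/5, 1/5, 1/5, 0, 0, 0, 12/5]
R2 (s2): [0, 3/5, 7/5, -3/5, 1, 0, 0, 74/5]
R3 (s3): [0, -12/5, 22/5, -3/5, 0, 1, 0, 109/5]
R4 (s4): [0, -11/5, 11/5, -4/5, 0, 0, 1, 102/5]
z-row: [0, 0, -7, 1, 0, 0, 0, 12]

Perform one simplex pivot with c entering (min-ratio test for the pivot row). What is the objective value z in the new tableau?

Ratio test on column c — row 1: (12/5)/(1/5) = 12; row 2: (74/5)/(7/5) = 74/7; row 3: (109/5)/(22/5) = 109/22; row 4: (102/5)/(11/5) = 102/11. Minimum is 109/22 at row 3 (s3 leaves); pivot element 22/5.
Pivot on row 3; the z-row RHS becomes 12 − (-7)·(109/22) = 1027/22.

1027/22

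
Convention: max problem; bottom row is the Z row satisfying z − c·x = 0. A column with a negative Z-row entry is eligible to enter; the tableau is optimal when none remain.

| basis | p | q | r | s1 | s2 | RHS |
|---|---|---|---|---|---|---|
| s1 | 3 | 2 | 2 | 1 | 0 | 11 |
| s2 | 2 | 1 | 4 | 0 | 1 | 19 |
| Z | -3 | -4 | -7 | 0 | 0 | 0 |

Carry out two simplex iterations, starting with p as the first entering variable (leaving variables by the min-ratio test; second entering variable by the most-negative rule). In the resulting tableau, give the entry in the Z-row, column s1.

Ratio test on column p — row 1: 11/3 = 11/3; row 2: 19/2 = 19/2. Minimum is 11/3 at row 1 (s1 leaves); pivot element 3.
Divide row 1 by 3; eliminate column p from the other rows.
Second iteration: most negative Z-row entry is -5 in column r, so r enters.
Ratio test on column r — row 1: (11/3)/(2/3) = 11/2; row 2: (35/3)/(8/3) = 35/8. Minimum is 35/8 at row 2 (s2 leaves); pivot element 8/3.
Divide row 2 by 8/3; eliminate column r from the other rows.
After both pivots, the entry at the Z-row, column s1 is -1/4.

-1/4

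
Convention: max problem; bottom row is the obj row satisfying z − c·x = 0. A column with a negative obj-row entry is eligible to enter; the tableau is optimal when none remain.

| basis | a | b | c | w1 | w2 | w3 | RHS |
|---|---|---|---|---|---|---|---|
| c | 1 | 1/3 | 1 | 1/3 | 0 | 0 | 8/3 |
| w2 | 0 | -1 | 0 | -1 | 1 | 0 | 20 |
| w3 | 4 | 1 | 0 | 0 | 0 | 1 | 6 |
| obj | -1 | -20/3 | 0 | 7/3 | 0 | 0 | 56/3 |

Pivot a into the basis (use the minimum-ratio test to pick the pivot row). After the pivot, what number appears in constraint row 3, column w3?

Ratio test on column a — row 1: (8/3)/1 = 8/3; row 2: entry 0 ≤ 0; row 3: 6/4 = 3/2. Minimum is 3/2 at row 3 (w3 leaves); pivot element 4.
Divide row 3 by 4; eliminate column a from the other rows.
In the new row 3, the w3 entry is the old entry divided by the pivot: 1/4 = 1/4.

1/4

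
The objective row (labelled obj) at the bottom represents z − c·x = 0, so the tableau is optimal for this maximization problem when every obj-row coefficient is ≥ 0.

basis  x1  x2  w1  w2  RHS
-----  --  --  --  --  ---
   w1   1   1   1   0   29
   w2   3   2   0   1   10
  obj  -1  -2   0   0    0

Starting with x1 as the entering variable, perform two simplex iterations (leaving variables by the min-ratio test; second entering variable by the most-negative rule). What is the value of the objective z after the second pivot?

10

Ratio test on column x1 — row 1: 29/1 = 29; row 2: 10/3 = 10/3. Minimum is 10/3 at row 2 (w2 leaves); pivot element 3.
Pivot on row 2; the obj-row RHS becomes 0 − (-1)·(10/3) = 10/3.
Next entering variable (most negative obj-row entry -4/3): x2.
Ratio test on column x2 — row 1: (77/3)/(1/3) = 77; row 2: (10/3)/(2/3) = 5. Minimum is 5 at row 2 (x1 leaves); pivot element 2/3.
After the second pivot the obj-row RHS is 10/3 − (-4/3)·5 = 10.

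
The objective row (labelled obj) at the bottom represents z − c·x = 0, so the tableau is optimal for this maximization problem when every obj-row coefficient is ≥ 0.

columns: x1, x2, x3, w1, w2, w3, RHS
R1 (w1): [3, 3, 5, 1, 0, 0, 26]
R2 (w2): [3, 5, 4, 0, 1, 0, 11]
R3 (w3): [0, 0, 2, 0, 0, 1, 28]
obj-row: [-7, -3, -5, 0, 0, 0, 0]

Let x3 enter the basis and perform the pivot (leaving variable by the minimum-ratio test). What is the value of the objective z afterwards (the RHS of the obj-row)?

Ratio test on column x3 — row 1: 26/5 = 26/5; row 2: 11/4 = 11/4; row 3: 28/2 = 14. Minimum is 11/4 at row 2 (w2 leaves); pivot element 4.
Pivot on row 2; the obj-row RHS becomes 0 − (-5)·(11/4) = 55/4.

55/4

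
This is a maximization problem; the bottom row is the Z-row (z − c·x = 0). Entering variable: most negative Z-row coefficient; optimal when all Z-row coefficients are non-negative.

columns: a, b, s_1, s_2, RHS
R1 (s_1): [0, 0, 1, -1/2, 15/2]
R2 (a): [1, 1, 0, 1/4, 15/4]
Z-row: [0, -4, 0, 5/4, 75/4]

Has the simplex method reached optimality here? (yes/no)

no

The Z-row has a negative entry -4 in column b, so it is not optimal.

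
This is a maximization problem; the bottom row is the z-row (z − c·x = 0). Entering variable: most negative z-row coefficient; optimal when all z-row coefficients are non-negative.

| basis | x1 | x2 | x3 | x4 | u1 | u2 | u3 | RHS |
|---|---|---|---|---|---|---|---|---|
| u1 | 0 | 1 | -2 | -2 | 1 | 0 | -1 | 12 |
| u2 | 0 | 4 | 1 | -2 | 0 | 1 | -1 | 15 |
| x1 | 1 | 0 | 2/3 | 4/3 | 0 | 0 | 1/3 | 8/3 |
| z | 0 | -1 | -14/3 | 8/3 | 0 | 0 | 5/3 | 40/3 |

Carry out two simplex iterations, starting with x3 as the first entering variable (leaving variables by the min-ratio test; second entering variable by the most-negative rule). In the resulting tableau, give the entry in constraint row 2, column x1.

-3/8

Ratio test on column x3 — row 1: entry -2 ≤ 0; row 2: 15/1 = 15; row 3: (8/3)/(2/3) = 4. Minimum is 4 at row 3 (x1 leaves); pivot element 2/3.
Divide row 3 by 2/3; eliminate column x3 from the other rows.
Second iteration: most negative z-row entry is -1 in column x2, so x2 enters.
Ratio test on column x2 — row 1: 20/1 = 20; row 2: 11/4 = 11/4; row 3: entry 0 ≤ 0. Minimum is 11/4 at row 2 (u2 leaves); pivot element 4.
Divide row 2 by 4; eliminate column x2 from the other rows.
After both pivots, the entry at constraint row 2, column x1 is -3/8.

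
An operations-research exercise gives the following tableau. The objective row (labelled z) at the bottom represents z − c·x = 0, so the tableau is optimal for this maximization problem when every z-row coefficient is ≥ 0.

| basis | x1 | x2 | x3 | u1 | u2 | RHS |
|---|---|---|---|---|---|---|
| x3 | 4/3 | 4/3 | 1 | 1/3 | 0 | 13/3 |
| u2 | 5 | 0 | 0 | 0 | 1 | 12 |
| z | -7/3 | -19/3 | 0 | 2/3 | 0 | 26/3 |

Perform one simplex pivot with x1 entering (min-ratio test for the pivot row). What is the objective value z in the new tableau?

214/15

Ratio test on column x1 — row 1: (13/3)/(4/3) = 13/4; row 2: 12/5 = 12/5. Minimum is 12/5 at row 2 (u2 leaves); pivot element 5.
Pivot on row 2; the z-row RHS becomes 26/3 − (-7/3)·(12/5) = 214/15.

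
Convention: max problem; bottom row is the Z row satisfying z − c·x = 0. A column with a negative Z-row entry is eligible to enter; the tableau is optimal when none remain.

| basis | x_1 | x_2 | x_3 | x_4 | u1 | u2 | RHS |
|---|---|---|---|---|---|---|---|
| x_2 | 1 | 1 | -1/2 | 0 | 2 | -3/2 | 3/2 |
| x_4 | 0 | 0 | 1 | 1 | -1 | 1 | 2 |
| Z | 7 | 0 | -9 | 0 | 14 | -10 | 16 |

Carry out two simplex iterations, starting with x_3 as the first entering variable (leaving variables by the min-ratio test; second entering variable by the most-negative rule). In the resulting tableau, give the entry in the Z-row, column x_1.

Ratio test on column x_3 — row 1: entry -1/2 ≤ 0; row 2: 2/1 = 2. Minimum is 2 at row 2 (x_4 leaves); pivot element 1.
Divide row 2 by 1; eliminate column x_3 from the other rows.
Second iteration: most negative Z-row entry is -1 in column u2, so u2 enters.
Ratio test on column u2 — row 1: entry -1 ≤ 0; row 2: 2/1 = 2. Minimum is 2 at row 2 (x_3 leaves); pivot element 1.
Divide row 2 by 1; eliminate column u2 from the other rows.
After both pivots, the entry at the Z-row, column x_1 is 7.

7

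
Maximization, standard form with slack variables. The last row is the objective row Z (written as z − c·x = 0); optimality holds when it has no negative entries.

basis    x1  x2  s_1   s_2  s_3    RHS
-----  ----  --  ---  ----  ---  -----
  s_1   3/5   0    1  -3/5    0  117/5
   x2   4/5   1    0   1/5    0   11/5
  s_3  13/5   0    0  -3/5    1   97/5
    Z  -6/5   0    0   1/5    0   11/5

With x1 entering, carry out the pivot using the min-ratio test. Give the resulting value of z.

11/2

Ratio test on column x1 — row 1: (117/5)/(3/5) = 39; row 2: (11/5)/(4/5) = 11/4; row 3: (97/5)/(13/5) = 97/13. Minimum is 11/4 at row 2 (x2 leaves); pivot element 4/5.
Pivot on row 2; the Z-row RHS becomes 11/5 − (-6/5)·(11/4) = 11/2.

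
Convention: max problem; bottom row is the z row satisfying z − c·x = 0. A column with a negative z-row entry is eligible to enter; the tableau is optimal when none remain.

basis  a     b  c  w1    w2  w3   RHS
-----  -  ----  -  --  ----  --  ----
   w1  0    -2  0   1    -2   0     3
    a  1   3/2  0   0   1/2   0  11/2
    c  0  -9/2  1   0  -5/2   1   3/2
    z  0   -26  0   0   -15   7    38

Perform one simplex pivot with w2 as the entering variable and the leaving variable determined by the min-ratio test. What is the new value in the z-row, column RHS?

203

Ratio test on column w2 — row 1: entry -2 ≤ 0; row 2: (11/2)/(1/2) = 11; row 3: entry -5/2 ≤ 0. Minimum is 11 at row 2 (a leaves); pivot element 1/2.
Divide row 2 by 1/2; eliminate column w2 from the other rows.
z-row update in column RHS: 38 − (-15)·11 = 203.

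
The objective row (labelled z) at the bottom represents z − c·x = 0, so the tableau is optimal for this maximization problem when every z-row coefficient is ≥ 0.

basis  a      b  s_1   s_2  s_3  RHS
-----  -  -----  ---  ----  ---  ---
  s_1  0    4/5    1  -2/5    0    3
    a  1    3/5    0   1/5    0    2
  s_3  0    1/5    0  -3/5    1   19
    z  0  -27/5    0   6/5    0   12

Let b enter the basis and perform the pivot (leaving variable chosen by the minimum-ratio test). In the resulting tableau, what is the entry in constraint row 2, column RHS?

Ratio test on column b — row 1: 3/(4/5) = 15/4; row 2: 2/(3/5) = 10/3; row 3: 19/(1/5) = 95. Minimum is 10/3 at row 2 (a leaves); pivot element 3/5.
Divide row 2 by 3/5; eliminate column b from the other rows.
In the new row 2, the RHS entry is the old entry divided by the pivot: 2/(3/5) = 10/3.

10/3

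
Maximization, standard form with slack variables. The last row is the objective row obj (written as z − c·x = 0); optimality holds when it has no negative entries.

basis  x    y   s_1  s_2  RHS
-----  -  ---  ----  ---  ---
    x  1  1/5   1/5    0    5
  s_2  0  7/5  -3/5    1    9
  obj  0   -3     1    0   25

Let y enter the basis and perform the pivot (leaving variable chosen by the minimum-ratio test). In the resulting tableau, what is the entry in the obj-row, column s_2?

15/7

Ratio test on column y — row 1: 5/(1/5) = 25; row 2: 9/(7/5) = 45/7. Minimum is 45/7 at row 2 (s_2 leaves); pivot element 7/5.
Divide row 2 by 7/5; eliminate column y from the other rows.
obj-row update in column s_2: 0 − (-3)·(5/7) = 15/7.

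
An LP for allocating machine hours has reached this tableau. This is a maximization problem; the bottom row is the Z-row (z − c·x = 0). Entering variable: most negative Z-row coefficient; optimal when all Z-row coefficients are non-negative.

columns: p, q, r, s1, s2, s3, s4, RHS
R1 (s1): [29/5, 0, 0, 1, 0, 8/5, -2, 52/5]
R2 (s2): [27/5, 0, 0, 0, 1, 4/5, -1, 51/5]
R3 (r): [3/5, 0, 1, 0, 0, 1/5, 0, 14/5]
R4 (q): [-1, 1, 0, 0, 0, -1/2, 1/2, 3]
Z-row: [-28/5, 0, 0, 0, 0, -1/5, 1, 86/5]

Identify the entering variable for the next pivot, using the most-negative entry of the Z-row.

Negative Z-row entries: p: -28/5, s3: -1/5.
The most negative is -28/5 in column p, so p enters.

p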